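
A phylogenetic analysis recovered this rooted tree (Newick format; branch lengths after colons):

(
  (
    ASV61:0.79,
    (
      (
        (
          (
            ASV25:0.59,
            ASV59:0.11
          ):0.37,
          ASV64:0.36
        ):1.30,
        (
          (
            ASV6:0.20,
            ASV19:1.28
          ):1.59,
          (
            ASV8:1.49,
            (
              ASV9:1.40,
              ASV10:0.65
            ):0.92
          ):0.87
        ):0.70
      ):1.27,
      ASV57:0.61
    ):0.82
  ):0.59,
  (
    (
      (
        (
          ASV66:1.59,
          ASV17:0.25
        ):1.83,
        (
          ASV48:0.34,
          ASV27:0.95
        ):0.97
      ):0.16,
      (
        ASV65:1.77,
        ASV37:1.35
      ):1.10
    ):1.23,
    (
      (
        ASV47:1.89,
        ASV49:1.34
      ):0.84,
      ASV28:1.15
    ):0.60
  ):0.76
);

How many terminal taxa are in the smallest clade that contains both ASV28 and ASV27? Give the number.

9

The MRCA of ASV28 and ASV27 is the node subtending ((((ASV66,ASV17),(ASV48,ASV27)),(ASV65,ASV37)),((ASV47,ASV49),ASV28)).
That clade contains 9 terminal taxa: ASV17, ASV27, ASV28, ASV37, ASV47, ASV48, ASV49, ASV65, ASV66.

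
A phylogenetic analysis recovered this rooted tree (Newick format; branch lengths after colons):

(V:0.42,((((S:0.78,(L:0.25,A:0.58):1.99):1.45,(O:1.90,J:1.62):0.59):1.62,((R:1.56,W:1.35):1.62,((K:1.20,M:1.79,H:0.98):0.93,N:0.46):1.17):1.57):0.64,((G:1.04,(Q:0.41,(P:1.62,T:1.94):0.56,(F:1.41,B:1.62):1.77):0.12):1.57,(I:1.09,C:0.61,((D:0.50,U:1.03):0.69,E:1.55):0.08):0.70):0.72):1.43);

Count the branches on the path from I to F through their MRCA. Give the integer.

6

The MRCA of I and F is the node subtending ((G,(Q,(P,T),(F,B))),(I,C,((D,U),E))).
From I up to that node: 2 branches. From F up to the same node: 4 branches. Total: 2 + 4 = 6.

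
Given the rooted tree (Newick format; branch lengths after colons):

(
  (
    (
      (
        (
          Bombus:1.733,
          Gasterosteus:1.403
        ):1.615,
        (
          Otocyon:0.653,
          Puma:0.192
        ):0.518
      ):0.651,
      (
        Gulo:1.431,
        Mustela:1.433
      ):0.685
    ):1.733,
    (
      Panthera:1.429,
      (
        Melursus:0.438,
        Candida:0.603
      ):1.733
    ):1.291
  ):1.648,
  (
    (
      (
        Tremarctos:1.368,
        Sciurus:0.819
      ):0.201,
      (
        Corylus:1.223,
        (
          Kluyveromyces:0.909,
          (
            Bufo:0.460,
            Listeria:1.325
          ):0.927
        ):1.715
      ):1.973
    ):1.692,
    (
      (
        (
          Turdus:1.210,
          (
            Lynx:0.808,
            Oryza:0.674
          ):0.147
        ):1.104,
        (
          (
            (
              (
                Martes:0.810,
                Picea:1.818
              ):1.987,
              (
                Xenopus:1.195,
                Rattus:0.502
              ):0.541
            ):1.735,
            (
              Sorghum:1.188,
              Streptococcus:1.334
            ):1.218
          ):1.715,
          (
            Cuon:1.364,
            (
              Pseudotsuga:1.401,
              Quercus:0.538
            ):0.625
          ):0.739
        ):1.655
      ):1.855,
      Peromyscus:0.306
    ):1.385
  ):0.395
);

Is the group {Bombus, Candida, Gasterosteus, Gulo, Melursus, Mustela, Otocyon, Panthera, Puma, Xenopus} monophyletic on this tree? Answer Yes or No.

No

The MRCA of the listed taxa is the root, so the smallest clade containing them is the whole tree.
That clade also contains Bufo, Corylus, Cuon, Kluyveromyces, Listeria, Lynx, Martes, Oryza, Peromyscus, Picea, Pseudotsuga, Quercus, Rattus, Sciurus, Sorghum, Streptococcus, Tremarctos, Turdus, which are not in the proposed group, so the group is not monophyletic.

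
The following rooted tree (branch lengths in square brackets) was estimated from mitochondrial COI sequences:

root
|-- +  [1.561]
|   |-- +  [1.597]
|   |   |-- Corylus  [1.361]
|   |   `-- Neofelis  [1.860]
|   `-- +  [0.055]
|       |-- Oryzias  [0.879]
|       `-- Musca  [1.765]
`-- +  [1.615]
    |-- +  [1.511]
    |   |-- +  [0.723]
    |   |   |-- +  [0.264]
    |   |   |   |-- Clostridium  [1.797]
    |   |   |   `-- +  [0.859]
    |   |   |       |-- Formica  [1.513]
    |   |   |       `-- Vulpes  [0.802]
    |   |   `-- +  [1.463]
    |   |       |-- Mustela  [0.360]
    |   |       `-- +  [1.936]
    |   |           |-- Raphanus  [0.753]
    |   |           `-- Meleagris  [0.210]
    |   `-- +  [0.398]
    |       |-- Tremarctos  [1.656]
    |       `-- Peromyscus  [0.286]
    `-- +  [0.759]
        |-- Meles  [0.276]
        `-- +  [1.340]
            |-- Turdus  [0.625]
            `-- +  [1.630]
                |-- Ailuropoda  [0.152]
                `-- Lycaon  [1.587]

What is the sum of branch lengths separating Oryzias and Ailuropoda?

7.991

The path runs Oryzias → … → MRCA → … → Ailuropoda; the MRCA is the root of the tree.
Branch lengths along that path: 0.879 + 0.055 + 1.561 + 1.615 + 0.759 + 1.340 + 1.630 + 0.152 = 7.991.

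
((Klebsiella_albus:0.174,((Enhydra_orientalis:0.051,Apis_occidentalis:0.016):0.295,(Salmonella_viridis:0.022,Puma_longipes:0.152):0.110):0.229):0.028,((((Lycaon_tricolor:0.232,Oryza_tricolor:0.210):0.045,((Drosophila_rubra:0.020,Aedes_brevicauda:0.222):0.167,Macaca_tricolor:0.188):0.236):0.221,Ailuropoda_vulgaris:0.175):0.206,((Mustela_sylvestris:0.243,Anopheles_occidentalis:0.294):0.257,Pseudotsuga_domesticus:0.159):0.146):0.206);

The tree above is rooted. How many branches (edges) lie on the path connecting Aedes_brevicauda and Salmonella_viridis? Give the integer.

The MRCA of Aedes_brevicauda and Salmonella_viridis is the root of the tree.
From Aedes_brevicauda up to that node: 6 branches. From Salmonella_viridis up to the same node: 4 branches. Total: 6 + 4 = 10.

10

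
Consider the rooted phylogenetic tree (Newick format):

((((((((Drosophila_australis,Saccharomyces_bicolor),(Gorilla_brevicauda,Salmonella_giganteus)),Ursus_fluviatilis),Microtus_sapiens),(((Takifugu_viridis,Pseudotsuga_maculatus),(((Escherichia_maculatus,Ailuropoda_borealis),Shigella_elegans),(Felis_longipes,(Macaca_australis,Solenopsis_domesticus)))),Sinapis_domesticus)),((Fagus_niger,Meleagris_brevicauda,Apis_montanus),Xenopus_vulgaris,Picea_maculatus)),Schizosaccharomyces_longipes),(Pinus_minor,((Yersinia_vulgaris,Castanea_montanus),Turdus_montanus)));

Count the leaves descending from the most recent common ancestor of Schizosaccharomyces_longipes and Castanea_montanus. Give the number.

The MRCA of Schizosaccharomyces_longipes and Castanea_montanus is the root, so the clade is the entire tree.
That clade contains 25 terminal taxa: Ailuropoda_borealis, Apis_montanus, Castanea_montanus, Drosophila_australis, Escherichia_maculatus, Fagus_niger, Felis_longipes, Gorilla_brevicauda, Macaca_australis, Meleagris_brevicauda, Microtus_sapiens, Picea_maculatus, Pinus_minor, Pseudotsuga_maculatus, Saccharomyces_bicolor, Salmonella_giganteus, Schizosaccharomyces_longipes, Shigella_elegans, Sinapis_domesticus, Solenopsis_domesticus, Takifugu_viridis, Turdus_montanus, Ursus_fluviatilis, Xenopus_vulgaris, Yersinia_vulgaris.

25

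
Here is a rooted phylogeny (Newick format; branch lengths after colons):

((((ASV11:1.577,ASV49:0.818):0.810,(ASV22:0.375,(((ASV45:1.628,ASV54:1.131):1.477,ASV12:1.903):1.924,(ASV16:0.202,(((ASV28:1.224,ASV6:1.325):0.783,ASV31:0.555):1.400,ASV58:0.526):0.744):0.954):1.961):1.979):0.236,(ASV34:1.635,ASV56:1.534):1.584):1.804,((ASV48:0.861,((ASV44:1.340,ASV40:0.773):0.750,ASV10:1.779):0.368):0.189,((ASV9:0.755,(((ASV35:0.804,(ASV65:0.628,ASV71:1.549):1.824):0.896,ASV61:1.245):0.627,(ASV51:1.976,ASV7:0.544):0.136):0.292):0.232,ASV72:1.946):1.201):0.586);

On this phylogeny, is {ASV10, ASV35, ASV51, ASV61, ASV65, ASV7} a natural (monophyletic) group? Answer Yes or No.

No

The MRCA of the listed taxa subtends ((ASV48,((ASV44,ASV40),ASV10)),((ASV9,(((ASV35,(ASV65,ASV71)),ASV61),(ASV51,ASV7))),ASV72)).
That clade also contains ASV40, ASV44, ASV48, ASV71, ASV72, ASV9, which are not in the proposed group, so the group is not monophyletic.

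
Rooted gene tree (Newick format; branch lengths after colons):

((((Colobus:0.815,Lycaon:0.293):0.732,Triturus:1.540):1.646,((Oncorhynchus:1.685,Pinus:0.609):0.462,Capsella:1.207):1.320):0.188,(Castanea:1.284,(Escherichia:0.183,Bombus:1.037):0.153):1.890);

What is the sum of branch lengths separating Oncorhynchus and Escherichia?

The path runs Oncorhynchus → … → MRCA → … → Escherichia; the MRCA is the root of the tree.
Branch lengths along that path: 1.685 + 0.462 + 1.320 + 0.188 + 1.890 + 0.153 + 0.183 = 5.881.

5.881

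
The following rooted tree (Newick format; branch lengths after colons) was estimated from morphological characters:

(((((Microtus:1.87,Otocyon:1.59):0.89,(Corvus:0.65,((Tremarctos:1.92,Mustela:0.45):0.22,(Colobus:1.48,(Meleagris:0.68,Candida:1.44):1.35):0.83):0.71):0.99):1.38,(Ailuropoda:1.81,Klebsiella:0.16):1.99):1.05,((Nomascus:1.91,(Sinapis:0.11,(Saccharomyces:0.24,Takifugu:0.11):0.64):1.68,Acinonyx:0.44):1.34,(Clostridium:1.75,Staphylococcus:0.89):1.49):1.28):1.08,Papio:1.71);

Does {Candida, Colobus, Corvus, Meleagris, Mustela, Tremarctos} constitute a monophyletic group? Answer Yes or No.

Yes

The most recent common ancestor of these taxa subtends (Corvus,((Tremarctos,Mustela),(Colobus,(Meleagris,Candida)))).
That clade has exactly 6 tips — every listed taxon and nothing else — so the group is monophyletic.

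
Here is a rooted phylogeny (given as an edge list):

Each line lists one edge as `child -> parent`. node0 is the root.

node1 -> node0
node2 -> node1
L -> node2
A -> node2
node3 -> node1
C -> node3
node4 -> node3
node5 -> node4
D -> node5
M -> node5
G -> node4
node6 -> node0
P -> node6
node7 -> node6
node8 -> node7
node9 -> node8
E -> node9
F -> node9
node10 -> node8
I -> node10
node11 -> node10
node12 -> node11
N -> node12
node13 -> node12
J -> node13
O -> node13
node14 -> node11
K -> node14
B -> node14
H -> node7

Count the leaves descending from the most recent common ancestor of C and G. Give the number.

The MRCA of C and G is the node subtending (C,((D,M),G)).
That clade contains 4 terminal taxa: C, D, G, M.

4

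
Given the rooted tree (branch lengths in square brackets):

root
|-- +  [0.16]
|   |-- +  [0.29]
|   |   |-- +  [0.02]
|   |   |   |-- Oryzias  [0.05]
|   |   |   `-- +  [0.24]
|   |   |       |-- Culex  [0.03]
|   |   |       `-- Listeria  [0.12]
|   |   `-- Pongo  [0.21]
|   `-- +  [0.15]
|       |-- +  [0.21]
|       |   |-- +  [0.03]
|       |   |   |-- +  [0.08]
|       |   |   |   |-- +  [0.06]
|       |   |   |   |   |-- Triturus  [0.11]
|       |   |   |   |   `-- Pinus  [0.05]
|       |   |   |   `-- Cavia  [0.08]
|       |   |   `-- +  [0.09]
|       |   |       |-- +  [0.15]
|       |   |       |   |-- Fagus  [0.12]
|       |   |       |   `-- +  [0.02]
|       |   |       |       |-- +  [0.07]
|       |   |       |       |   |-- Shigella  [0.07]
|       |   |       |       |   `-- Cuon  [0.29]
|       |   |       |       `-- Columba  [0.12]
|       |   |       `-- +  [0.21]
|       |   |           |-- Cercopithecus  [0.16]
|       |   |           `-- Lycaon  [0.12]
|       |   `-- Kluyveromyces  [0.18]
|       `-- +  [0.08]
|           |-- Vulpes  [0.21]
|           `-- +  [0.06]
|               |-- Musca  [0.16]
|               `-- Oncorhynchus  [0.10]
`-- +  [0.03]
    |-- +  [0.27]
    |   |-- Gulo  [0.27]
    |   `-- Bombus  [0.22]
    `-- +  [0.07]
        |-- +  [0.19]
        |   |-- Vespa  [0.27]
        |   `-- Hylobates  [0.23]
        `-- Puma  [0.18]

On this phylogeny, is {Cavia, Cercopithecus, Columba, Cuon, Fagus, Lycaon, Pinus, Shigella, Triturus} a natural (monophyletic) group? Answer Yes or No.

Yes

The most recent common ancestor of these taxa subtends (((Triturus,Pinus),Cavia),((Fagus,((Shigella,Cuon),Columba)),(Cercopithecus,Lycaon))).
That clade has exactly 9 tips — every listed taxon and nothing else — so the group is monophyletic.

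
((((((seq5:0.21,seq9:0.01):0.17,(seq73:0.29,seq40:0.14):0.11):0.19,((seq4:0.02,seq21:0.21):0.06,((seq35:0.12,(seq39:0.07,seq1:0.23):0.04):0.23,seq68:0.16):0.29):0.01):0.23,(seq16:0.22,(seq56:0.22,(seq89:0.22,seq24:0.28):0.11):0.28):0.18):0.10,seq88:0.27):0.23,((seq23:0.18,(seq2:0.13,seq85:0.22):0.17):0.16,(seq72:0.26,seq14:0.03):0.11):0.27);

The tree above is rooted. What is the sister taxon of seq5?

seq9

seq5 attaches to the tree at the node subtending (seq5,seq9).
The other lineage descending from that same node — the sister group — is the single tip seq9.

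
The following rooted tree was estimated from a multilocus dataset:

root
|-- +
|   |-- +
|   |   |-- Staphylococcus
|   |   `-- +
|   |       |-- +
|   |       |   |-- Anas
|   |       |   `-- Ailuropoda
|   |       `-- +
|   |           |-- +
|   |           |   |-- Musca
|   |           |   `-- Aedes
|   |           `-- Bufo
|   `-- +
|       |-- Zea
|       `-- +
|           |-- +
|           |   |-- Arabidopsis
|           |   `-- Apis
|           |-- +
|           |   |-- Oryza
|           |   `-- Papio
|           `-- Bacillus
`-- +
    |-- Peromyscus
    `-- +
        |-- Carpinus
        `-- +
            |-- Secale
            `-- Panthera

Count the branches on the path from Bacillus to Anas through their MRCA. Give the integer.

7

The MRCA of Bacillus and Anas is the node subtending ((Staphylococcus,((Anas,Ailuropoda),((Musca,Aedes),Bufo))),(Zea,((Arabidopsis,Apis),(Oryza,Papio),Bacillus))).
From Bacillus up to that node: 3 branches. From Anas up to the same node: 4 branches. Total: 3 + 4 = 7.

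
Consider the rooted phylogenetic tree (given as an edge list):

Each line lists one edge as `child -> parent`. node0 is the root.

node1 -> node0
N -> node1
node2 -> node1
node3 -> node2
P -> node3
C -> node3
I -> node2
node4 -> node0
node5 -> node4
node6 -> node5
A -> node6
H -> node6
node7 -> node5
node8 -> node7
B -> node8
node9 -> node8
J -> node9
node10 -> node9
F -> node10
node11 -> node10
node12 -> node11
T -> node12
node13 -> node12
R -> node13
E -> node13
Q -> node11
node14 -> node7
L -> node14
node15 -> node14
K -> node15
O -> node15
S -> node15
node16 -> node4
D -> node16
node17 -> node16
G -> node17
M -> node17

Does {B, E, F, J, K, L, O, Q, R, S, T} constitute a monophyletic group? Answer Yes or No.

Yes

The most recent common ancestor of these taxa subtends ((B,(J,(F,((T,(R,E)),Q)))),(L,(K,O,S))).
That clade has exactly 11 tips — every listed taxon and nothing else — so the group is monophyletic.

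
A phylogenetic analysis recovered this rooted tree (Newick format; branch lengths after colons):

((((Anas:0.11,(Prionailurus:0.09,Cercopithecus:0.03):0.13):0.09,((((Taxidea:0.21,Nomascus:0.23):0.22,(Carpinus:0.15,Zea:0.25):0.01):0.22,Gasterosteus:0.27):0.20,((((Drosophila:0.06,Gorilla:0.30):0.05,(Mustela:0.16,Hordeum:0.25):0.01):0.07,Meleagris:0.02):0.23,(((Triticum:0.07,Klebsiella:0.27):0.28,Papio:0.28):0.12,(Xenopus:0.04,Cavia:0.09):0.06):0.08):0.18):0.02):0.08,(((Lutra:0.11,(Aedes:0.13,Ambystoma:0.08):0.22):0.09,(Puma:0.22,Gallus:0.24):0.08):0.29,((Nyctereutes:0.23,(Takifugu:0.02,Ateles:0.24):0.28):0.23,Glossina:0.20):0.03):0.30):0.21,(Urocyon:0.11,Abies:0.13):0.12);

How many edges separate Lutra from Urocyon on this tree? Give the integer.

The MRCA of Lutra and Urocyon is the root of the tree.
From Lutra up to that node: 5 branches. From Urocyon up to the same node: 2 branches. Total: 5 + 2 = 7.

7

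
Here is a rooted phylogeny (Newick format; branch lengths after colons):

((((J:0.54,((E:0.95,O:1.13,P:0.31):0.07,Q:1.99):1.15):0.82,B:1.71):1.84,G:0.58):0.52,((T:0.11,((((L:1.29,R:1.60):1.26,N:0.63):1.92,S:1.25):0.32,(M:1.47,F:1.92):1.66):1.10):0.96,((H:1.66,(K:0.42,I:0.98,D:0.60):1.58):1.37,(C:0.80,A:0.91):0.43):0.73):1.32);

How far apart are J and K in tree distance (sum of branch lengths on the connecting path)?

9.14

The path runs J → … → MRCA → … → K; the MRCA is the root of the tree.
Branch lengths along that path: 0.54 + 0.82 + 1.84 + 0.52 + 1.32 + 0.73 + 1.37 + 1.58 + 0.42 = 9.14.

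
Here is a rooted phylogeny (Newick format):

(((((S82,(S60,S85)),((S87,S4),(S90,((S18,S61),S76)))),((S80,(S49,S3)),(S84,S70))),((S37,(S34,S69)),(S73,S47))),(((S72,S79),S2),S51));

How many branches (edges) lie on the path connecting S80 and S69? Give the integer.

8

The MRCA of S80 and S69 is the node subtending ((((S82,(S60,S85)),((S87,S4),(S90,((S18,S61),S76)))),((S80,(S49,S3)),(S84,S70))),((S37,(S34,S69)),(S73,S47))).
From S80 up to that node: 4 branches. From S69 up to the same node: 4 branches. Total: 4 + 4 = 8.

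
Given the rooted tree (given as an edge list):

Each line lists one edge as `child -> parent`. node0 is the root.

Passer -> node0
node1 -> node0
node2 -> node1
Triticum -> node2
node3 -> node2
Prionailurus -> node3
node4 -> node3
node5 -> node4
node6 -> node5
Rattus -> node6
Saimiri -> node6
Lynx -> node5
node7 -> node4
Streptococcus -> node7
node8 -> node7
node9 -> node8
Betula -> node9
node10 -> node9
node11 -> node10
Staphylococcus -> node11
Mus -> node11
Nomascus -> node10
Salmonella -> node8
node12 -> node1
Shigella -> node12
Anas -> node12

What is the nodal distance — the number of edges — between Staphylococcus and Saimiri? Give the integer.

9

The MRCA of Staphylococcus and Saimiri is the node subtending (((Rattus,Saimiri),Lynx),(Streptococcus,((Betula,((Staphylococcus,Mus),Nomascus)),Salmonella))).
From Staphylococcus up to that node: 6 branches. From Saimiri up to the same node: 3 branches. Total: 6 + 3 = 9.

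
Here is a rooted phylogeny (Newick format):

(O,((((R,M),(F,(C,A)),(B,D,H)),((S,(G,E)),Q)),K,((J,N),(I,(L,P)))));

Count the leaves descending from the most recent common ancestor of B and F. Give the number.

The MRCA of B and F is the node subtending ((R,M),(F,(C,A)),(B,D,H)).
That clade contains 8 terminal taxa: A, B, C, D, F, H, M, R.

8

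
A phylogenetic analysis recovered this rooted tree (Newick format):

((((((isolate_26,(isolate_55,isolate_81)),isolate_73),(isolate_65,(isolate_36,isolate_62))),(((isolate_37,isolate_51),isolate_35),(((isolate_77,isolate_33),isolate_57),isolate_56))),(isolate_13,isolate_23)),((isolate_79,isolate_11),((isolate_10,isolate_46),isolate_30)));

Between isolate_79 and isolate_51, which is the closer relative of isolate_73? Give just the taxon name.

The MRCA of isolate_73 and isolate_51 subtends ((((isolate_26,(isolate_55,isolate_81)),isolate_73),(isolate_65,(isolate_36,isolate_62))),(((isolate_37,isolate_51),isolate_35),(((isolate_77,isolate_33),isolate_57),isolate_56))) (14 taxa).
The MRCA of isolate_73 and isolate_79 is the root, subtending the entire tree (21 taxa).
The first is nested inside the second, so isolate_73 shares a more recent common ancestor with isolate_51.

isolate_51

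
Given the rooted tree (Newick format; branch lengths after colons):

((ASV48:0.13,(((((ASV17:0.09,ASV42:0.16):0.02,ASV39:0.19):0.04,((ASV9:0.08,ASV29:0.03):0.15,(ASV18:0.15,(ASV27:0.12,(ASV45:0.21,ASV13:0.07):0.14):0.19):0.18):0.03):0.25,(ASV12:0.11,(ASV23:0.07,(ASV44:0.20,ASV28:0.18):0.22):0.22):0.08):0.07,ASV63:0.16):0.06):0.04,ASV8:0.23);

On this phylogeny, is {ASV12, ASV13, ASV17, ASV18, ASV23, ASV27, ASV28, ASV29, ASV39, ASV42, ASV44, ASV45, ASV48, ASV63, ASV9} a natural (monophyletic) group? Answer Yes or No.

The most recent common ancestor of these taxa subtends (ASV48,(((((ASV17,ASV42),ASV39),((ASV9,ASV29),(ASV18,(ASV27,(ASV45,ASV13))))),(ASV12,(ASV23,(ASV44,ASV28)))),ASV63)).
That clade has exactly 15 tips — every listed taxon and nothing else — so the group is monophyletic.

Yes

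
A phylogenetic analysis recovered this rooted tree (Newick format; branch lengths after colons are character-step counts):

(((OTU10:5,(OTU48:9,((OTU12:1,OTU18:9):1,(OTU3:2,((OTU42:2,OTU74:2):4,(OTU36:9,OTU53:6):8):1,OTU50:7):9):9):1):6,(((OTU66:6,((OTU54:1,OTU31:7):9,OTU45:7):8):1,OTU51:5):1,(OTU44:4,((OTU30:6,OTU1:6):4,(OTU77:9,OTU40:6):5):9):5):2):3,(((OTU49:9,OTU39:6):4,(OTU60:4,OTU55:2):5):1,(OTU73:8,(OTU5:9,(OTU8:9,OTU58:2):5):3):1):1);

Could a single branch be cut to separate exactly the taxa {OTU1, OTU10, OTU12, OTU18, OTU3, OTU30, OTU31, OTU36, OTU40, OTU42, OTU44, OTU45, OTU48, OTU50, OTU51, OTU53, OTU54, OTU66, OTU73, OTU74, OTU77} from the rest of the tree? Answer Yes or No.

No

The MRCA of the listed taxa is the root, so the smallest clade containing them is the whole tree.
That clade also contains OTU39, OTU49, OTU5, OTU55, OTU58, OTU60, OTU8, which are not in the proposed group, so the group is not monophyletic.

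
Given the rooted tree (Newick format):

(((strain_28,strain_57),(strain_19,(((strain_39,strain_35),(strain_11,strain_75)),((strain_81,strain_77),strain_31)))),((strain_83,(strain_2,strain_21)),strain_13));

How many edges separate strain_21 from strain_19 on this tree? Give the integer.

The MRCA of strain_21 and strain_19 is the root of the tree.
From strain_21 up to that node: 4 branches. From strain_19 up to the same node: 3 branches. Total: 4 + 3 = 7.

7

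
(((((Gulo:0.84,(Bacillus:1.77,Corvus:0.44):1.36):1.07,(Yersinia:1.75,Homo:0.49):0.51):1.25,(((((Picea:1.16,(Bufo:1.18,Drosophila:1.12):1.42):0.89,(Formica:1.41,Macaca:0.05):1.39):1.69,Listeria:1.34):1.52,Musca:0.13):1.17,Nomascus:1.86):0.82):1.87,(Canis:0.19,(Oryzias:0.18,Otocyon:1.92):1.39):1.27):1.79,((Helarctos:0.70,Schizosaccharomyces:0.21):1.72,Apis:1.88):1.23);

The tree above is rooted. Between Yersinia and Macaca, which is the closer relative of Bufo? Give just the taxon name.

Macaca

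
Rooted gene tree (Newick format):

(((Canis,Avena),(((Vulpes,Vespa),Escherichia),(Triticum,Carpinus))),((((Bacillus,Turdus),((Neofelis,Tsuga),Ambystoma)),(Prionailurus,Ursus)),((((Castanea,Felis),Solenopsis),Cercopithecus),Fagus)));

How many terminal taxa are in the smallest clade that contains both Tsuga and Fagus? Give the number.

12

The MRCA of Tsuga and Fagus is the node subtending ((((Bacillus,Turdus),((Neofelis,Tsuga),Ambystoma)),(Prionailurus,Ursus)),((((Castanea,Felis),Solenopsis),Cercopithecus),Fagus)).
That clade contains 12 terminal taxa: Ambystoma, Bacillus, Castanea, Cercopithecus, Fagus, Felis, Neofelis, Prionailurus, Solenopsis, Tsuga, Turdus, Ursus.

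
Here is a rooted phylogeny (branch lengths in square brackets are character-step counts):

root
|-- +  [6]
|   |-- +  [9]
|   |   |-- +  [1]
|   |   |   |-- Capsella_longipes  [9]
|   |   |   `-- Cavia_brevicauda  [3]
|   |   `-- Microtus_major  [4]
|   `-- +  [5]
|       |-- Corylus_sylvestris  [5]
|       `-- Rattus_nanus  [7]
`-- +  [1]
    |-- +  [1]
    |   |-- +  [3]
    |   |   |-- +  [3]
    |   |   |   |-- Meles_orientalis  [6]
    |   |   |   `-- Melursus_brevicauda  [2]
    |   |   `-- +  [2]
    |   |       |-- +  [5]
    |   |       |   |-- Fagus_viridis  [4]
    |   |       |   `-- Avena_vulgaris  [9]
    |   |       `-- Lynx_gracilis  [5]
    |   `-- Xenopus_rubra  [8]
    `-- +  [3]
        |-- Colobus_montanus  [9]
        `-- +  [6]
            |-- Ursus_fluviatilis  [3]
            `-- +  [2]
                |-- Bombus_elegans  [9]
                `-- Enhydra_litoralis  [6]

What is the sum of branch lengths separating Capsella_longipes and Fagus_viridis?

41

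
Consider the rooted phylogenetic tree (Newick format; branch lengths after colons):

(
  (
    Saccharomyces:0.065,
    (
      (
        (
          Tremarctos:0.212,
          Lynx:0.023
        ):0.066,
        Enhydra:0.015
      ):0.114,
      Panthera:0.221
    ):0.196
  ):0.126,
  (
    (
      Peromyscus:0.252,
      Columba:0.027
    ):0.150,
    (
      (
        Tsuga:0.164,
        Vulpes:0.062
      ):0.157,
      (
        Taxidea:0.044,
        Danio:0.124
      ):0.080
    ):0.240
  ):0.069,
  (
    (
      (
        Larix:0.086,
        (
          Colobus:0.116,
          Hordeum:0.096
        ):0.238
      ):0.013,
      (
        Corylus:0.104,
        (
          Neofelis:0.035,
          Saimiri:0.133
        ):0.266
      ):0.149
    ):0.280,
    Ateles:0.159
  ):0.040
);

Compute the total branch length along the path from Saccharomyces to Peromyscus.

0.662

The path runs Saccharomyces → … → MRCA → … → Peromyscus; the MRCA is the root of the tree.
Branch lengths along that path: 0.065 + 0.126 + 0.069 + 0.150 + 0.252 = 0.662.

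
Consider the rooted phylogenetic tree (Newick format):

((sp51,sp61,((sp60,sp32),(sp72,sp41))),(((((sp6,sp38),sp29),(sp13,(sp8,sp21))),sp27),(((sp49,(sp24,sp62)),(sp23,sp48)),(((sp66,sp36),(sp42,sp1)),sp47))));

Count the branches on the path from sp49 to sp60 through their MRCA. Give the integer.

9

The MRCA of sp49 and sp60 is the root of the tree.
From sp49 up to that node: 5 branches. From sp60 up to the same node: 4 branches. Total: 5 + 4 = 9.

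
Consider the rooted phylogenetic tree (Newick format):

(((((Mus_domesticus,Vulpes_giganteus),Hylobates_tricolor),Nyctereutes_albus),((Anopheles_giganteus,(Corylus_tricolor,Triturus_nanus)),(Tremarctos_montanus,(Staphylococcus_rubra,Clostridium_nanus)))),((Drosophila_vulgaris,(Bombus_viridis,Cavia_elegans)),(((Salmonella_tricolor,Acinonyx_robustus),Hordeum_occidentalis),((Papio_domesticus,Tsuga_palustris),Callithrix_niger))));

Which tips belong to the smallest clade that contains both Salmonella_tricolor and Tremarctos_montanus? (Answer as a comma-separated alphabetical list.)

Tracing Salmonella_tricolor: it sits inside (Salmonella_tricolor,Acinonyx_robustus).
Tracing Tremarctos_montanus: it sits inside (Tremarctos_montanus,(Staphylococcus_rubra,Clostridium_nanus)).
The smallest clade enclosing both is the whole tree (their MRCA is the root), so the answer is all 19 tips in alphabetical order.

Acinonyx_robustus, Anopheles_giganteus, Bombus_viridis, Callithrix_niger, Cavia_elegans, Clostridium_nanus, Corylus_tricolor, Drosophila_vulgaris, Hordeum_occidentalis, Hylobates_tricolor, Mus_domesticus, Nyctereutes_albus, Papio_domesticus, Salmonella_tricolor, Staphylococcus_rubra, Tremarctos_montanus, Triturus_nanus, Tsuga_palustris, Vulpes_giganteus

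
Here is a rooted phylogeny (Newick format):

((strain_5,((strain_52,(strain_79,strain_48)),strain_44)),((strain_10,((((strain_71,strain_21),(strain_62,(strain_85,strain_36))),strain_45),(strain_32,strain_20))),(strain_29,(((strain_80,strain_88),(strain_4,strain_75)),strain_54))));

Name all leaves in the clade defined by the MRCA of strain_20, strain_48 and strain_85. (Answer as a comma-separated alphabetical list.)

strain_10, strain_20, strain_21, strain_29, strain_32, strain_36, strain_4, strain_44, strain_45, strain_48, strain_5, strain_52, strain_54, strain_62, strain_71, strain_75, strain_79, strain_80, strain_85, strain_88

Tracing strain_20: it sits inside (strain_32,strain_20).
Tracing strain_48: it sits inside (strain_79,strain_48).
Tracing strain_85: it sits inside (strain_85,strain_36).
The smallest clade enclosing all 3 is the whole tree (their MRCA is the root), so the answer is all 20 tips in alphabetical order.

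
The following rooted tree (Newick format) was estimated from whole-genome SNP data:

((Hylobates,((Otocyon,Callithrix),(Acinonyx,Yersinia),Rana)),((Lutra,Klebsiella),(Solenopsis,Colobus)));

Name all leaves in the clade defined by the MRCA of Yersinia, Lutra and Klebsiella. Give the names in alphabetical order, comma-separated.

Acinonyx, Callithrix, Colobus, Hylobates, Klebsiella, Lutra, Otocyon, Rana, Solenopsis, Yersinia

Tracing Yersinia: it sits inside (Acinonyx,Yersinia).
Tracing Lutra: it sits inside (Lutra,Klebsiella).
Tracing Klebsiella: it sits inside (Lutra,Klebsiella).
The smallest clade enclosing all 3 is the whole tree (their MRCA is the root), so the answer is all 10 tips in alphabetical order.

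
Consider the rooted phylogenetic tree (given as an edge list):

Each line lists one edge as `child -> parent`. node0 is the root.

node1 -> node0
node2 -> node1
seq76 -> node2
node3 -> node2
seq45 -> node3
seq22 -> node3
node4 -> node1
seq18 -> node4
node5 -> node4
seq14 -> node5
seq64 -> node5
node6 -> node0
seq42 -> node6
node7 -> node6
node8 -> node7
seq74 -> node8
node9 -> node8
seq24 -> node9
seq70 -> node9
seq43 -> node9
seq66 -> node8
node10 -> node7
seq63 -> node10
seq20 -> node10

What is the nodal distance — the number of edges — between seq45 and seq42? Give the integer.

The MRCA of seq45 and seq42 is the root of the tree.
From seq45 up to that node: 4 branches. From seq42 up to the same node: 2 branches. Total: 4 + 2 = 6.

6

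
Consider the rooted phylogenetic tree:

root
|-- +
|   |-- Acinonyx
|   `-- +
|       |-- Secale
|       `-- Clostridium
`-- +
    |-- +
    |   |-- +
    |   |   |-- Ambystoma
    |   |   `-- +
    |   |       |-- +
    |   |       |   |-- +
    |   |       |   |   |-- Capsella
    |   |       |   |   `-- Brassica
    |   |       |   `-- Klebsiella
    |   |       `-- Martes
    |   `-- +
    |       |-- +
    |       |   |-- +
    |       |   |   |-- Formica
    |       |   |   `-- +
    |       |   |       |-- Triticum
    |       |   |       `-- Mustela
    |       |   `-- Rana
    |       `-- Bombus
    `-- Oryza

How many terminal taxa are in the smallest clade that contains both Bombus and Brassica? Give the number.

The MRCA of Bombus and Brassica is the node subtending ((Ambystoma,(((Capsella,Brassica),Klebsiella),Martes)),(((Formica,(Triticum,Mustela)),Rana),Bombus)).
That clade contains 10 terminal taxa: Ambystoma, Bombus, Brassica, Capsella, Formica, Klebsiella, Martes, Mustela, Rana, Triticum.

10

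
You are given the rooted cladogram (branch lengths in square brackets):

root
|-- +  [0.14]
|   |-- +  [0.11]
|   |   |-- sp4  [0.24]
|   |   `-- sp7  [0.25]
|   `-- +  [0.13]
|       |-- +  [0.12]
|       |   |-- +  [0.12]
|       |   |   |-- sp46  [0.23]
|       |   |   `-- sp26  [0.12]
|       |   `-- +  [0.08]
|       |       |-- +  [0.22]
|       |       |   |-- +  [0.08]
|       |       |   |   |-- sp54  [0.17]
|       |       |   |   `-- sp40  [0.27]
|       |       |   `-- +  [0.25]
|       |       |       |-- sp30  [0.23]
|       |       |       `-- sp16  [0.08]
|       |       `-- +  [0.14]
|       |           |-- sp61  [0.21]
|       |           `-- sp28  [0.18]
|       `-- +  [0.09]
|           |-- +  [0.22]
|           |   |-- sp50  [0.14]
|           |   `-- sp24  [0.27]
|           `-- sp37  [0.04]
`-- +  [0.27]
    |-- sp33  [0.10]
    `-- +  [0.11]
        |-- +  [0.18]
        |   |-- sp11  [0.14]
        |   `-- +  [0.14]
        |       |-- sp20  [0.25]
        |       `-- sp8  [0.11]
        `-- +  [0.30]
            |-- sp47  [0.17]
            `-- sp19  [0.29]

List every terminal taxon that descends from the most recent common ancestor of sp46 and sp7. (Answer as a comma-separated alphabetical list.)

sp16, sp24, sp26, sp28, sp30, sp37, sp4, sp40, sp46, sp50, sp54, sp61, sp7

Tracing sp46: it sits inside (sp46,sp26).
Tracing sp7: it sits inside (sp4,sp7).
The smallest clade enclosing both is ((sp4,sp7),(((sp46,sp26),(((sp54,sp40),(sp30,sp16)),(sp61,sp28))),((sp50,sp24),sp37))); the answer is its 13 terminal taxa in alphabetical order.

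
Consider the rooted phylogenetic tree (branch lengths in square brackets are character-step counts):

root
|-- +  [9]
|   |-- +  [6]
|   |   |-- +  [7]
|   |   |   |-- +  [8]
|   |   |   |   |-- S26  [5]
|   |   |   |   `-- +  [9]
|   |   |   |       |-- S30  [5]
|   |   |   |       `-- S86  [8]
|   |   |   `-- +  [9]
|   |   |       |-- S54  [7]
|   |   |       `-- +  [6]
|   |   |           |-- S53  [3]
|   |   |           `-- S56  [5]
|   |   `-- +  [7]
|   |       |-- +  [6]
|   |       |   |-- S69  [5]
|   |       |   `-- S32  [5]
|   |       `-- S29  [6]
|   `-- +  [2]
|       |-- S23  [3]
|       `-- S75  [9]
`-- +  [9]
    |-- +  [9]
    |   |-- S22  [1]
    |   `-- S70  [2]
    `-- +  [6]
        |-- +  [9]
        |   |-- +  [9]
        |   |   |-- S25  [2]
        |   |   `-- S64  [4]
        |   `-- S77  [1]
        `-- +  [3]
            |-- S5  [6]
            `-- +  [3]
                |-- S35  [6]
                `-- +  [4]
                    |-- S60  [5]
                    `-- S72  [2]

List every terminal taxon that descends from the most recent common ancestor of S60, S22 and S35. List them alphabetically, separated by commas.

Tracing S60: it sits inside (S60,S72).
Tracing S22: it sits inside (S22,S70).
Tracing S35: it sits inside (S35,(S60,S72)).
The smallest clade enclosing all 3 is ((S22,S70),(((S25,S64),S77),(S5,(S35,(S60,S72))))); the answer is its 9 terminal taxa in alphabetical order.

S22, S25, S35, S5, S60, S64, S70, S72, S77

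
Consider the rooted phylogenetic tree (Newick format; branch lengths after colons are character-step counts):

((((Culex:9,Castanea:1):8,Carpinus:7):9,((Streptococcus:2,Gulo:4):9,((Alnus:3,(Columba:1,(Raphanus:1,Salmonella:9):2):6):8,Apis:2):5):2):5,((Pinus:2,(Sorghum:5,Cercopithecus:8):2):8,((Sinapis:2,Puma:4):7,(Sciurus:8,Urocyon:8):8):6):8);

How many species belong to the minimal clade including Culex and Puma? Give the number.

The MRCA of Culex and Puma is the root, so the clade is the entire tree.
That clade contains 17 terminal taxa: Alnus, Apis, Carpinus, Castanea, Cercopithecus, Columba, Culex, Gulo, Pinus, Puma, Raphanus, Salmonella, Sciurus, Sinapis, Sorghum, Streptococcus, Urocyon.

17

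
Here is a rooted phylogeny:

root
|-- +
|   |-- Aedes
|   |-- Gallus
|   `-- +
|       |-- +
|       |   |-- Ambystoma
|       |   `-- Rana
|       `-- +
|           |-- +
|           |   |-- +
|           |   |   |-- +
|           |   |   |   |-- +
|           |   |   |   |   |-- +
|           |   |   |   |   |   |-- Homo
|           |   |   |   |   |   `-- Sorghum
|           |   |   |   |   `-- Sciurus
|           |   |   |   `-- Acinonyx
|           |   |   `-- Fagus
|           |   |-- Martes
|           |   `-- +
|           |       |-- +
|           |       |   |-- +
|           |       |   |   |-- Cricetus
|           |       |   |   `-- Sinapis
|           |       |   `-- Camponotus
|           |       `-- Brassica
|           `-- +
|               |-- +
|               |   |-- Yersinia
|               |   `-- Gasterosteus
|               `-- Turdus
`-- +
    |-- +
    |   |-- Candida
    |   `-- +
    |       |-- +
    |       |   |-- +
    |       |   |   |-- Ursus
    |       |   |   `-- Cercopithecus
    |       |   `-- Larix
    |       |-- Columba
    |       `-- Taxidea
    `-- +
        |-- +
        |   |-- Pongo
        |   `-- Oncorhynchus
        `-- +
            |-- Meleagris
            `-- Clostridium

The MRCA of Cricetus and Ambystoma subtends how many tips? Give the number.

15

The MRCA of Cricetus and Ambystoma is the node subtending ((Ambystoma,Rana),((((((Homo,Sorghum),Sciurus),Acinonyx),Fagus),Martes,(((Cricetus,Sinapis),Camponotus),Brassica)),((Yersinia,Gasterosteus),Turdus))).
That clade contains 15 terminal taxa: Acinonyx, Ambystoma, Brassica, Camponotus, Cricetus, Fagus, Gasterosteus, Homo, Martes, Rana, Sciurus, Sinapis, Sorghum, Turdus, Yersinia.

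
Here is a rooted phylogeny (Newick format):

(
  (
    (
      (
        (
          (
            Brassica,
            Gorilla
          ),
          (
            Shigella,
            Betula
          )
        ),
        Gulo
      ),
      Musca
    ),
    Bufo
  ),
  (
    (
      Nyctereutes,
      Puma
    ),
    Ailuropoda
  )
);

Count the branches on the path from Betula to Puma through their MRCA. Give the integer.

9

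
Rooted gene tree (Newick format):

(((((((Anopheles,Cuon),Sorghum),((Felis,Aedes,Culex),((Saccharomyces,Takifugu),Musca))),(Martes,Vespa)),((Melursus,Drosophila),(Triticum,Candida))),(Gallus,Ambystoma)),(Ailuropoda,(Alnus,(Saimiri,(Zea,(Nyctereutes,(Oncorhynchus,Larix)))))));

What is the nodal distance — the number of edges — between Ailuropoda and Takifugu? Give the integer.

10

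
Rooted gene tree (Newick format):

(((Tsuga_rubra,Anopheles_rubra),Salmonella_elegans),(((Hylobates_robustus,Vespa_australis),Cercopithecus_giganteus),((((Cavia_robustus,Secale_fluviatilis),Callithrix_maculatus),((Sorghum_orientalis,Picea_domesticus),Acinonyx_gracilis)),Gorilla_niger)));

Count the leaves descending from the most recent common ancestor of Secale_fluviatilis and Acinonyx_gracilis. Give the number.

6

The MRCA of Secale_fluviatilis and Acinonyx_gracilis is the node subtending (((Cavia_robustus,Secale_fluviatilis),Callithrix_maculatus),((Sorghum_orientalis,Picea_domesticus),Acinonyx_gracilis)).
That clade contains 6 terminal taxa: Acinonyx_gracilis, Callithrix_maculatus, Cavia_robustus, Picea_domesticus, Secale_fluviatilis, Sorghum_orientalis.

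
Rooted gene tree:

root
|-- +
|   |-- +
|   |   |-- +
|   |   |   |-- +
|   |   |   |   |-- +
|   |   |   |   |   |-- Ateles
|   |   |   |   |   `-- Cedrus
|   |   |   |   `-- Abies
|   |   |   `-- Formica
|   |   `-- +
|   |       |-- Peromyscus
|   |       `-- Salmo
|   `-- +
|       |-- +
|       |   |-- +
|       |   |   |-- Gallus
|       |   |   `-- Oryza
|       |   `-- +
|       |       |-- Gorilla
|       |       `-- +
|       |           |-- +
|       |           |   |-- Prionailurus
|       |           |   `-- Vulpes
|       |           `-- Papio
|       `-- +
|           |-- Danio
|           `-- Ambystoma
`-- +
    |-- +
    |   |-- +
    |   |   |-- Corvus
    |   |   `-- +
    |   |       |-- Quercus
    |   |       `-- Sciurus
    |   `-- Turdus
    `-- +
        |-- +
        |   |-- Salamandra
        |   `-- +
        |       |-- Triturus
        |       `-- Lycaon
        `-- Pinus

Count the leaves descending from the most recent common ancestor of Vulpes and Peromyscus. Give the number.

14

The MRCA of Vulpes and Peromyscus is the node subtending (((((Ateles,Cedrus),Abies),Formica),(Peromyscus,Salmo)),(((Gallus,Oryza),(Gorilla,((Prionailurus,Vulpes),Papio))),(Danio,Ambystoma))).
That clade contains 14 terminal taxa: Abies, Ambystoma, Ateles, Cedrus, Danio, Formica, Gallus, Gorilla, Oryza, Papio, Peromyscus, Prionailurus, Salmo, Vulpes.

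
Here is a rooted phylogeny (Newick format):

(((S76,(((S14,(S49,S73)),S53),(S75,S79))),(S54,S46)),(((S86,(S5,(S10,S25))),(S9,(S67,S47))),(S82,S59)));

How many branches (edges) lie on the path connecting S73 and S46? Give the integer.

8

The MRCA of S73 and S46 is the node subtending ((S76,(((S14,(S49,S73)),S53),(S75,S79))),(S54,S46)).
From S73 up to that node: 6 branches. From S46 up to the same node: 2 branches. Total: 6 + 2 = 8.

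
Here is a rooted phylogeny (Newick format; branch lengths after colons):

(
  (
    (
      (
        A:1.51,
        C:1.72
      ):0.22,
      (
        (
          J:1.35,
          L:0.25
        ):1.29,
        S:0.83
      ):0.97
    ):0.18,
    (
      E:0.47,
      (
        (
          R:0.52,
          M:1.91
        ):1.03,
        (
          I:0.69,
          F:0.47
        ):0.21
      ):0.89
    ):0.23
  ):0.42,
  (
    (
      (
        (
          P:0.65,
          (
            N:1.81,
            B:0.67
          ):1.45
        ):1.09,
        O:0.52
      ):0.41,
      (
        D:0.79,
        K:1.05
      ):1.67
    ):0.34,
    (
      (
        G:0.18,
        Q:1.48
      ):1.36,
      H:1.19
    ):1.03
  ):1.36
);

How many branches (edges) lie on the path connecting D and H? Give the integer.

The MRCA of D and H is the node subtending ((((P,(N,B)),O),(D,K)),((G,Q),H)).
From D up to that node: 3 branches. From H up to the same node: 2 branches. Total: 3 + 2 = 5.

5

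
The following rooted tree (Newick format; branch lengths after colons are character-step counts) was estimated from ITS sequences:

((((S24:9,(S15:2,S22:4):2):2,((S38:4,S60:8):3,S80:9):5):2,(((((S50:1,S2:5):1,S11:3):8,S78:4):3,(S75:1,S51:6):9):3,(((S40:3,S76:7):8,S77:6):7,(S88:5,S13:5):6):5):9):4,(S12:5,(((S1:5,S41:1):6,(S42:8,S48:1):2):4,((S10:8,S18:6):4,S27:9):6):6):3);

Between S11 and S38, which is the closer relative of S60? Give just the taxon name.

The MRCA of S60 and S38 subtends (S38,S60) (2 taxa).
The MRCA of S60 and S11 subtends (((S24,(S15,S22)),((S38,S60),S80)),(((((S50,S2),S11),S78),(S75,S51)),(((S40,S76),S77),(S88,S13)))) (17 taxa).
The first is nested inside the second, so S60 shares a more recent common ancestor with S38.

S38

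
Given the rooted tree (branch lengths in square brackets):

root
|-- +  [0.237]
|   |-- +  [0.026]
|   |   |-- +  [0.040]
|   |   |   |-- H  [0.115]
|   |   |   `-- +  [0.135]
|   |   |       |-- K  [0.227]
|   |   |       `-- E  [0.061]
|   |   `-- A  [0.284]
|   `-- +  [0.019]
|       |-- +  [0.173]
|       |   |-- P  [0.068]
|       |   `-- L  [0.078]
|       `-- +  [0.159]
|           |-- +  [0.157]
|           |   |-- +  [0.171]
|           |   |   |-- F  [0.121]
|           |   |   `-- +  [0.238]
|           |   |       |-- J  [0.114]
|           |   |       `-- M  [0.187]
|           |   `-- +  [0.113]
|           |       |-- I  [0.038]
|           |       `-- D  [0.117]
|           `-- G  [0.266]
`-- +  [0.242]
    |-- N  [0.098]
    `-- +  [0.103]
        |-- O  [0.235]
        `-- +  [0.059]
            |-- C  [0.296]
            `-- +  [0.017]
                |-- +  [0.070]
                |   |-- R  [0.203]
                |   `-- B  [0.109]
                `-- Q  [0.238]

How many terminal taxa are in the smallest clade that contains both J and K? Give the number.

The MRCA of J and K is the node subtending (((H,(K,E)),A),((P,L),(((F,(J,M)),(I,D)),G))).
That clade contains 12 terminal taxa: A, D, E, F, G, H, I, J, K, L, M, P.

12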